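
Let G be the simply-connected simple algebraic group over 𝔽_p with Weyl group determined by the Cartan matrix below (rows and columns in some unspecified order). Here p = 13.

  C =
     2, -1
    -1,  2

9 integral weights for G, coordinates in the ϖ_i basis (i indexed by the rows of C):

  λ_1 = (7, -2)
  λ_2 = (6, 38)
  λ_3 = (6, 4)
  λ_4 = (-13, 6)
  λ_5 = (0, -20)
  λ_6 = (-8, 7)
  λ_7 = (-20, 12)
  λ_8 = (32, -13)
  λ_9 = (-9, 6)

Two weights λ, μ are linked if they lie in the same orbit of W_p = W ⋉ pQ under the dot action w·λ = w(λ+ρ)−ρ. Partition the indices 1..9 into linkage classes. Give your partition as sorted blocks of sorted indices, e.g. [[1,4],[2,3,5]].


Root system A_2: the 2×2 matrix C matches after relabeling.

Ā_13 reps of the 9 weights (A_2, coords as presented):

  λ_1+ρ ↦ (7, 1) · λ_2+ρ ↦ (7, 0) · λ_3+ρ ↦ (7, 5) · λ_4+ρ ↦ (7, 5) · λ_5+ρ ↦ (7, 5) · λ_6+ρ ↦ (7, 1) · λ_7+ρ ↦ (7, 0) · λ_8+ρ ↦ (7, 1) · λ_9+ρ ↦ (7, 1)

Partition of {1..9} into 3 W_13-dot-orbits:

[[1, 6, 8, 9], [2, 7], [3, 4, 5]]


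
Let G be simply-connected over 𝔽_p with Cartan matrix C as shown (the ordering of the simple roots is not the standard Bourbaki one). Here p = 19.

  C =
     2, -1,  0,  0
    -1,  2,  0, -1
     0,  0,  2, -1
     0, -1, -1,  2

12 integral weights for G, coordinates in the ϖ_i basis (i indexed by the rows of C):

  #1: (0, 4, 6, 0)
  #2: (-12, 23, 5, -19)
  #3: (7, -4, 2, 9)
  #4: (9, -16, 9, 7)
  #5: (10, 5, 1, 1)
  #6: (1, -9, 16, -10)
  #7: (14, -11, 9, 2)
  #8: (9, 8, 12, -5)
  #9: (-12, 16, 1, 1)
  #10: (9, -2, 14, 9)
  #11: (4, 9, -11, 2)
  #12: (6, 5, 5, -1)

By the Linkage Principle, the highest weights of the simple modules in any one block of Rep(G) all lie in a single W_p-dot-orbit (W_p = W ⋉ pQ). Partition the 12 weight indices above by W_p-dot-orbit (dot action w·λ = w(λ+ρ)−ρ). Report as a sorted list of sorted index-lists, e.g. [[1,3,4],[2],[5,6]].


Root system A_4: the 4×4 matrix C matches after relabeling.

Each λ_j+ρ reduced to Ā_19; 4-tuples below use C's row order:

  λ_1 → (1, 5, 7, 1)
  λ_2 → (1, 5, 7, 1)
  λ_3 → (5, 3, 3, 7)
  λ_4 → (5, 3, 3, 7)
  λ_5 → (9, 6, 0, 2)
  λ_6 → (9, 6, 0, 2)
  λ_7 → (5, 3, 3, 7)
  λ_8 → (1, 5, 0, 4)
  λ_9 → (9, 6, 0, 2)
  λ_10 → (1, 5, 0, 4)
  λ_11 → (5, 3, 3, 7)
  λ_12 → (7, 6, 6, 0)

Partition of {1..12} into 5 W_19-dot-orbits:

[[1, 2], [3, 4, 7, 11], [5, 6, 9], [8, 10], [12]]


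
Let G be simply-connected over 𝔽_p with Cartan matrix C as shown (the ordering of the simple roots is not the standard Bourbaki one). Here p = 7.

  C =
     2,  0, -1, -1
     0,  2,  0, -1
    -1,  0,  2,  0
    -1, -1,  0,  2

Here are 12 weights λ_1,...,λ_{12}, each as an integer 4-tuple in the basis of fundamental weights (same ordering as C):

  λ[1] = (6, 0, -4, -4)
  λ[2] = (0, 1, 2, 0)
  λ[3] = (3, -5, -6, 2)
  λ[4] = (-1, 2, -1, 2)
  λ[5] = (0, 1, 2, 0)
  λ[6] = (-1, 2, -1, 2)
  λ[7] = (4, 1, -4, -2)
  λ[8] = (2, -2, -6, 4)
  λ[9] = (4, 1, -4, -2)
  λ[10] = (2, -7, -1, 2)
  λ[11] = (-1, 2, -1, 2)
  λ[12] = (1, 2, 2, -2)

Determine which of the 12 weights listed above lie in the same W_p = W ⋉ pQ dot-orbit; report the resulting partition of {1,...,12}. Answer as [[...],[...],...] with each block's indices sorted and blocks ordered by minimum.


Root system A_4: the 4×4 matrix C matches after relabeling.

Each λ_j+ρ reduced to Ā_7; 4-tuples below use C's row order:

  1: (1, 2, 3, 1)
  2: (1, 2, 3, 1)
  3: (1, 2, 3, 1)
  4: (0, 3, 0, 3)
  5: (1, 2, 3, 1)
  6: (0, 3, 0, 3)
  7: (1, 1, 3, 1)
  8: (2, 0, 2, 2)
  9: (1, 1, 3, 1)
  10: (0, 3, 0, 3)
  11: (0, 3, 0, 3)
  12: (1, 2, 3, 1)

Grouping the 12 weights by Ā_7-representative: 4 linkage classes.

[[1, 2, 3, 5, 12], [4, 6, 10, 11], [7, 9], [8]]


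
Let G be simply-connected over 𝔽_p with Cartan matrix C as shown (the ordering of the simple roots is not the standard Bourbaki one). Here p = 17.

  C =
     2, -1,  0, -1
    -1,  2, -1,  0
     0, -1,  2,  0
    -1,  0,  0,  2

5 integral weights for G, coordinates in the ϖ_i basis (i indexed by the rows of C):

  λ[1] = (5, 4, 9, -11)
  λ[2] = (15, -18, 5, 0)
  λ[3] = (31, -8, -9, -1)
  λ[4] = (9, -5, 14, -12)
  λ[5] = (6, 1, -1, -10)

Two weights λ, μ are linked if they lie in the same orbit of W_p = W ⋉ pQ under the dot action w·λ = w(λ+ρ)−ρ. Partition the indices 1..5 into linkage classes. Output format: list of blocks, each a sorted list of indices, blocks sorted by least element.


Root system A_4: the 4×4 matrix C matches after relabeling.

λ_j+ρ reflected into Ā_17 (⟨·,θ^∨⟩≤17); 4-tuples as given:

  [1] (4, 1, 6, 2)
  [2] (1, 5, 11, 0)
  [3] (2, 0, 0, 7)
  [4] (4, 1, 6, 2)
  [5] (2, 0, 0, 7)

Linkage partition of the 5 weights (3 classes, p=17):

[[1, 4], [2], [3, 5]]


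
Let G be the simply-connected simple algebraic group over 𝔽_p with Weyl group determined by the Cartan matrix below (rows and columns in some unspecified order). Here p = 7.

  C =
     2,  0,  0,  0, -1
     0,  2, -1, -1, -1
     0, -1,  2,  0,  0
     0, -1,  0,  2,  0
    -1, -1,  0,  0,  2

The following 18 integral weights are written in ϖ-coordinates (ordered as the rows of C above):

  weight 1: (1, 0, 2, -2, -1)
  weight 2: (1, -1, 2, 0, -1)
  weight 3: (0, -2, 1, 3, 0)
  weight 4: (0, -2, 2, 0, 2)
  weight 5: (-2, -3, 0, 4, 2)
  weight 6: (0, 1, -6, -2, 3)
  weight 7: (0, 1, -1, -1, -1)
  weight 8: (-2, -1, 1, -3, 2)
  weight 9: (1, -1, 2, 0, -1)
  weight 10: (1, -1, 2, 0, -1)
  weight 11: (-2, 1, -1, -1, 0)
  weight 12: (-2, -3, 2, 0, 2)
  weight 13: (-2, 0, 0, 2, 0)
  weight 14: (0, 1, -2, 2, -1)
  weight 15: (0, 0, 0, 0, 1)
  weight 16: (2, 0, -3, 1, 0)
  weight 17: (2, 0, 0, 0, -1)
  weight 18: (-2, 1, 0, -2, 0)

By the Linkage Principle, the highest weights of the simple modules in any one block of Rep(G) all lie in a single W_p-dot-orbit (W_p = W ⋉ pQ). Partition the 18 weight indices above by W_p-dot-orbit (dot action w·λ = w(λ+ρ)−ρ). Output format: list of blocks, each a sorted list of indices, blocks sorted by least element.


Root system D_5: the 5×5 matrix C matches after relabeling.

Alcove-folded reps (p=7, 18 weights, presented ϖ-order):

  [1] (2, 0, 3, 1, 0)
  [2] (2, 0, 3, 1, 0)
  [3] (1, 1, 1, 3, 0)
  [4] (1, 1, 2, 0, 0)
  [5] (1, 1, 1, 3, 0)
  [6] (1, 1, 1, 3, 0)
  [7] (1, 2, 0, 0, 0)
  [8] (1, 2, 0, 0, 0)
  [9] (2, 0, 3, 1, 0)
  [10] (2, 0, 3, 1, 0)
  [11] (1, 2, 0, 0, 0)
  [12] (1, 1, 1, 1, 0)
  [13] (1, 1, 1, 3, 0)
  [14] (1, 1, 1, 3, 0)
  [15] (1, 1, 1, 1, 0)
  [16] (3, 1, 1, 1, 0)
  [17] (3, 1, 1, 1, 0)
  [18] (1, 1, 1, 1, 0)

Linkage partition of the 18 weights (6 classes, p=7):

[[1, 2, 9, 10], [3, 5, 6, 13, 14], [4], [7, 8, 11], [12, 15, 18], [16, 17]]


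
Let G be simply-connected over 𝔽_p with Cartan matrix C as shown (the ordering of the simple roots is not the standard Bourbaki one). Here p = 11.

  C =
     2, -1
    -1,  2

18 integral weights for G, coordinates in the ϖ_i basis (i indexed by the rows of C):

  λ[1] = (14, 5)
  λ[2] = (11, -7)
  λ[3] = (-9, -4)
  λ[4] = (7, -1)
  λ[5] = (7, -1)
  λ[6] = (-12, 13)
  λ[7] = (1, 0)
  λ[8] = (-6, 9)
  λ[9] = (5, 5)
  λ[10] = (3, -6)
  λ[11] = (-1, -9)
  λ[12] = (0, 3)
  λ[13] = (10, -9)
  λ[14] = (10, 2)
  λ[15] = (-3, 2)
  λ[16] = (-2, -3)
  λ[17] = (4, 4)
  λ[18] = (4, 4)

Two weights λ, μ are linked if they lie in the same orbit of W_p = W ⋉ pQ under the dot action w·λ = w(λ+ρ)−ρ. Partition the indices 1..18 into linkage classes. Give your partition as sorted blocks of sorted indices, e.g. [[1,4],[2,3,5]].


A_2 Cartan matrix, 2 simple roots permuted; ρ=(1,1).

Each λ_j+ρ reduced to Ā_11; 2-tuples below use C's row order:

  [1] (1, 4);  [2] (5, 5);  [3] (3, 8);  [4] (8, 0);  [5] (8, 0);  [6] (8, 0);  [7] (2, 1);  [8] (5, 5);  [9] (5, 5);  [10] (1, 4);  [11] (8, 0);  [12] (1, 4);  [13] (3, 8);  [14] (8, 0);  [15] (2, 1);  [16] (2, 1);  [17] (5, 5);  [18] (5, 5)

The 18 indices split into 5 linkage classes (same alcove rep ⇔ same W_11-dot-orbit):

[[1, 10, 12], [2, 8, 9, 17, 18], [3, 13], [4, 5, 6, 11, 14], [7, 15, 16]]


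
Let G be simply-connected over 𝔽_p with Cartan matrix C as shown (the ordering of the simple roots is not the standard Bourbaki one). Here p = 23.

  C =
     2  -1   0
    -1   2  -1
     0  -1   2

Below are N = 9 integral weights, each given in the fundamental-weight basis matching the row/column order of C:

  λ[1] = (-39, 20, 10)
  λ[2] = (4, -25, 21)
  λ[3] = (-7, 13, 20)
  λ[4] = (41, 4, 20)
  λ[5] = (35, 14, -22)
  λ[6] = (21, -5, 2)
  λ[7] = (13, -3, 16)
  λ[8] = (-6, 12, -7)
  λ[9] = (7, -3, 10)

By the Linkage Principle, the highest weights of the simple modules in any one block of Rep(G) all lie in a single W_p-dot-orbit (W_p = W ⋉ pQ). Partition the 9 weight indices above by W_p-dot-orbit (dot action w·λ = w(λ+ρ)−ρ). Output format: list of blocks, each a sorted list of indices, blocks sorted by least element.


C ↔ A_3 under row/col permutation; |W(A_3)| = 24.

Each λ_j+ρ reduced to Ā_23; 3-tuples below use C's row order:

  1: (6, 2, 9)
  2: (18, 3, 1)
  3: (6, 2, 9)
  4: (18, 3, 1)
  5: (5, 2, 6)
  6: (18, 3, 1)
  7: (6, 2, 9)
  8: (5, 2, 6)
  9: (6, 2, 9)

3 distinct reps among the 9 weights ⇒ 3 W_23-linkage classes:

[[1, 3, 7, 9], [2, 4, 6], [5, 8]]


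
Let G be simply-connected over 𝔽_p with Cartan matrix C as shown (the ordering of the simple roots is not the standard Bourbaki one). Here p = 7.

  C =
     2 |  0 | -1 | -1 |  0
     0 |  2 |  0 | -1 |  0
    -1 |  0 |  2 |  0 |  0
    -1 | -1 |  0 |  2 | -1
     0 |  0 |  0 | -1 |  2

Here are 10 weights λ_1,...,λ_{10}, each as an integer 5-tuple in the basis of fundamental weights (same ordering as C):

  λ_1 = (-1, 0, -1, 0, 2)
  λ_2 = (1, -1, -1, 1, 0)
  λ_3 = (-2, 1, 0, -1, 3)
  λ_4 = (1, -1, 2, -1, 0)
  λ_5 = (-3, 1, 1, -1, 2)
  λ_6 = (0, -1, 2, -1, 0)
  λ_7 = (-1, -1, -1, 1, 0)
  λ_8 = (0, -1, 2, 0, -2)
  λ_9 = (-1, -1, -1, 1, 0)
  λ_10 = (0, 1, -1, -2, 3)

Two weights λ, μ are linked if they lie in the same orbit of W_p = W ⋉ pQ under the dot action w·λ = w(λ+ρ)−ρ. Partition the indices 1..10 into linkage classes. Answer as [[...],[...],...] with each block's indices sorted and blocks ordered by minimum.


Root system D_5: the 5×5 matrix C matches after relabeling.

W_7-reps of the 10 weights in Ā_7 (same 5-coord order as C):

  λ_1 → (0, 1, 0, 1, 3) · λ_2 → (0, 0, 0, 2, 1) · λ_3 → (0, 1, 0, 1, 3) · λ_4 → (1, 0, 3, 0, 1) · λ_5 → (0, 0, 0, 2, 1) · λ_6 → (1, 0, 3, 0, 1) · λ_7 → (0, 0, 0, 2, 1) · λ_8 → (1, 0, 3, 0, 1) · λ_9 → (0, 0, 0, 2, 1) · λ_10 → (0, 1, 0, 1, 3)

These 10 weights hit 3 W_7-dot-orbits; sizes (3, 4, 3):

[[1, 3, 10], [2, 5, 7, 9], [4, 6, 8]]


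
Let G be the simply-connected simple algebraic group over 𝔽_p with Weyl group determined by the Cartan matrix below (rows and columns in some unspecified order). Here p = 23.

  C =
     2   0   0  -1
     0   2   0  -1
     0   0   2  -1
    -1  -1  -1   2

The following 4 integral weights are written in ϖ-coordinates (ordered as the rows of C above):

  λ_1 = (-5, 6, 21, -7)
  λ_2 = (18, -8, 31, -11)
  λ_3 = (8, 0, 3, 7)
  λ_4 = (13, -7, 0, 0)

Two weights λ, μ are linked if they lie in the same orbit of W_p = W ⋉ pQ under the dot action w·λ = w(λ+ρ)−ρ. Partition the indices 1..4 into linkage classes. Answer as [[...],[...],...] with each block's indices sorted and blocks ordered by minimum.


Dynkin diagram of C (from the 6 off-diagonal −1 entries): D_4.

Each λ_j+ρ reduced to Ā_23; 4-tuples below use C's row order:

  λ_1+ρ ↦ (6, 3, 12, 1) · λ_2+ρ ↦ (9, 1, 4, 1) · λ_3+ρ ↦ (9, 1, 4, 1) · λ_4+ρ ↦ (9, 1, 4, 1)

Linkage partition of the 4 weights (2 classes, p=23):

[[1], [2, 3, 4]]


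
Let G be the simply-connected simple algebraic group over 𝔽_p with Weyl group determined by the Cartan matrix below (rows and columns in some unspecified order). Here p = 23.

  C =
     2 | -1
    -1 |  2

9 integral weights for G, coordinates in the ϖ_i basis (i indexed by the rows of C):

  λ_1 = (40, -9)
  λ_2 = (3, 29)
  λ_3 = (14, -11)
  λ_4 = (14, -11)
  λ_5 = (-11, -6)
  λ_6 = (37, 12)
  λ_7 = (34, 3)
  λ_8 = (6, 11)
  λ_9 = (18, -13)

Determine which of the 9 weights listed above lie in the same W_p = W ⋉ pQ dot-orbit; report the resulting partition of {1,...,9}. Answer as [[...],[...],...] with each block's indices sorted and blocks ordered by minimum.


C ↔ A_2 under row/col permutation; |W(A_2)| = 6.

Ā_23 reps of the 9 weights (A_2, coords as presented):

  λ_1 → (5, 10) · λ_2 → (7, 12) · λ_3 → (5, 10) · λ_4 → (5, 10) · λ_5 → (5, 10) · λ_6 → (5, 10) · λ_7 → (7, 12) · λ_8 → (7, 12) · λ_9 → (7, 12)

2 distinct reps among the 9 weights ⇒ 2 W_23-linkage classes:

[[1, 3, 4, 5, 6], [2, 7, 8, 9]]


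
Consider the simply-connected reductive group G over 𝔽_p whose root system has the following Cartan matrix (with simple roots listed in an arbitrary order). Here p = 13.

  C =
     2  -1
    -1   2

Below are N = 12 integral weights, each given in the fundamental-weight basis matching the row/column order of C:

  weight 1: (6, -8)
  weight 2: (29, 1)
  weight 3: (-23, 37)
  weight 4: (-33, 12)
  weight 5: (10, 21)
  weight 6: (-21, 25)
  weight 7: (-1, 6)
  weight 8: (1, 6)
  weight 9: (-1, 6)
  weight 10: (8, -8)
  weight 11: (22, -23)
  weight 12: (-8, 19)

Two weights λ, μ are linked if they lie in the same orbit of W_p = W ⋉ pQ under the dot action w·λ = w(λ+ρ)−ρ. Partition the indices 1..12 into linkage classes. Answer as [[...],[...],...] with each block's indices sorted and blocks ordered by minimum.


C ↔ A_2 under row/col permutation; |W(A_2)| = 6.

Folding the 12 weights λ_j+ρ into Ā_13 (reps in the given 2-coord order):

    1: (0, 7)
    2: (2, 7)
    3: (9, 3)
    4: (0, 6)
    5: (2, 7)
    6: (0, 7)
    7: (0, 7)
    8: (2, 7)
    9: (0, 7)
    10: (2, 7)
    11: (9, 3)
    12: (0, 6)

4 distinct reps among the 12 weights ⇒ 4 W_13-linkage classes:

[[1, 6, 7, 9], [2, 5, 8, 10], [3, 11], [4, 12]]


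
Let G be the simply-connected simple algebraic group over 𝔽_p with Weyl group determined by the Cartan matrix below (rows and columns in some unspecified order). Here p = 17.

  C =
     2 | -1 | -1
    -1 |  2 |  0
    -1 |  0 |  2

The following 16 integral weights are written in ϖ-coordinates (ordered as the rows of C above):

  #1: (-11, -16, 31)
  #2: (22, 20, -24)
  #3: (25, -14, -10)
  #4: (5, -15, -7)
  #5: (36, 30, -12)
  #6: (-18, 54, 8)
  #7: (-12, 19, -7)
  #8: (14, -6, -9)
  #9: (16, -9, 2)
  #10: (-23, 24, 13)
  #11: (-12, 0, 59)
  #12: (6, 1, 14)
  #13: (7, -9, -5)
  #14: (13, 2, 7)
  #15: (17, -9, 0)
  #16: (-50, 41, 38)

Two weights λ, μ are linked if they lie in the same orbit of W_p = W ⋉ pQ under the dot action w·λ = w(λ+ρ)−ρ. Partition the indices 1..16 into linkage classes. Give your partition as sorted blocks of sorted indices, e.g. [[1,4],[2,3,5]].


A_3 Cartan matrix, 3 simple roots permuted; ρ=(1,1,1).

Alcove-folded reps (p=17, 16 weights, presented ϖ-order):

  λ_1+ρ ↦ (2, 5, 8)
  λ_2+ρ ↦ (0, 4, 6)
  λ_3+ρ ↦ (4, 4, 0)
  λ_4+ρ ↦ (6, 0, 8)
  λ_5+ρ ↦ (6, 0, 8)
  λ_6+ρ ↦ (4, 4, 0)
  λ_7+ρ ↦ (6, 0, 8)
  λ_8+ρ ↦ (2, 5, 8)
  λ_9+ρ ↦ (9, 5, 0)
  λ_10+ρ ↦ (9, 5, 0)
  λ_11+ρ ↦ (9, 6, 1)
  λ_12+ρ ↦ (2, 5, 8)
  λ_13+ρ ↦ (4, 4, 0)
  λ_14+ρ ↦ (9, 5, 0)
  λ_15+ρ ↦ (9, 6, 1)
  λ_16+ρ ↦ (2, 5, 8)

These 16 weights hit 6 W_17-dot-orbits; sizes (4, 1, 3, 3, 3, 2):

[[1, 8, 12, 16], [2], [3, 6, 13], [4, 5, 7], [9, 10, 14], [11, 15]]


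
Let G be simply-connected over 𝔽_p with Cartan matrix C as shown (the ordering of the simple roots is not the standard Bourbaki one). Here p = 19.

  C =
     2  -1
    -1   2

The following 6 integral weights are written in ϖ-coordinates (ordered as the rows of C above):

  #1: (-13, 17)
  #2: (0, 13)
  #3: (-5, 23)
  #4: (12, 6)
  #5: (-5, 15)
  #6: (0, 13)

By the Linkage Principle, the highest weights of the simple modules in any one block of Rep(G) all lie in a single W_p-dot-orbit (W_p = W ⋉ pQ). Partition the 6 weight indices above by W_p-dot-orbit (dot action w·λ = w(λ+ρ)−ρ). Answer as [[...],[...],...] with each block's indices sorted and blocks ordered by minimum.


C ↔ A_2 under row/col permutation; |W(A_2)| = 6.

W_19-reps of the 6 weights in Ā_19 (same 2-coord order as C):

    [1] (12, 6)
    [2] (1, 14)
    [3] (1, 14)
    [4] (12, 6)
    [5] (4, 12)
    [6] (1, 14)

3 distinct reps among the 6 weights ⇒ 3 W_19-linkage classes:

[[1, 4], [2, 3, 6], [5]]


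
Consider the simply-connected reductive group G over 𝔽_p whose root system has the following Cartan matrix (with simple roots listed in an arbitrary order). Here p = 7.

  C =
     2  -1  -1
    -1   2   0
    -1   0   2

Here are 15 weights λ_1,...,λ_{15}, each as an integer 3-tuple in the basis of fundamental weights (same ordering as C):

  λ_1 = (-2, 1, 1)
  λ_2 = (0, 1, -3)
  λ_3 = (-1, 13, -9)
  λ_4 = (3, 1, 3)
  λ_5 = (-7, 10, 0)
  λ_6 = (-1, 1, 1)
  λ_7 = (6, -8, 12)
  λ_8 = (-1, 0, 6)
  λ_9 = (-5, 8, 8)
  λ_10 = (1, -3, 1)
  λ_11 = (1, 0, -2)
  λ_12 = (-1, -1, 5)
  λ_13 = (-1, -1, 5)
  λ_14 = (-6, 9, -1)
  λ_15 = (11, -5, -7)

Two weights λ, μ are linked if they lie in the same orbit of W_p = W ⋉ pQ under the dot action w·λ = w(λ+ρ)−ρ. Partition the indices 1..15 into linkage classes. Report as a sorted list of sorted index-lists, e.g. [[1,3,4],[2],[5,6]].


Dynkin diagram of C (from the 4 off-diagonal −1 entries): A_3.

Alcove-folded reps (p=7, 15 weights, presented ϖ-order):

  1: (1, 1, 1);  2: (1, 1, 1);  3: (0, 0, 6);  4: (3, 1, 1);  5: (1, 1, 1);  6: (0, 2, 2);  7: (0, 0, 6);  8: (0, 0, 6);  9: (0, 2, 2);  10: (0, 2, 2);  11: (1, 1, 1);  12: (0, 0, 6);  13: (0, 0, 6);  14: (0, 2, 2);  15: (1, 1, 1)

Partition of {1..15} into 4 W_7-dot-orbits:

[[1, 2, 5, 11, 15], [3, 7, 8, 12, 13], [4], [6, 9, 10, 14]]


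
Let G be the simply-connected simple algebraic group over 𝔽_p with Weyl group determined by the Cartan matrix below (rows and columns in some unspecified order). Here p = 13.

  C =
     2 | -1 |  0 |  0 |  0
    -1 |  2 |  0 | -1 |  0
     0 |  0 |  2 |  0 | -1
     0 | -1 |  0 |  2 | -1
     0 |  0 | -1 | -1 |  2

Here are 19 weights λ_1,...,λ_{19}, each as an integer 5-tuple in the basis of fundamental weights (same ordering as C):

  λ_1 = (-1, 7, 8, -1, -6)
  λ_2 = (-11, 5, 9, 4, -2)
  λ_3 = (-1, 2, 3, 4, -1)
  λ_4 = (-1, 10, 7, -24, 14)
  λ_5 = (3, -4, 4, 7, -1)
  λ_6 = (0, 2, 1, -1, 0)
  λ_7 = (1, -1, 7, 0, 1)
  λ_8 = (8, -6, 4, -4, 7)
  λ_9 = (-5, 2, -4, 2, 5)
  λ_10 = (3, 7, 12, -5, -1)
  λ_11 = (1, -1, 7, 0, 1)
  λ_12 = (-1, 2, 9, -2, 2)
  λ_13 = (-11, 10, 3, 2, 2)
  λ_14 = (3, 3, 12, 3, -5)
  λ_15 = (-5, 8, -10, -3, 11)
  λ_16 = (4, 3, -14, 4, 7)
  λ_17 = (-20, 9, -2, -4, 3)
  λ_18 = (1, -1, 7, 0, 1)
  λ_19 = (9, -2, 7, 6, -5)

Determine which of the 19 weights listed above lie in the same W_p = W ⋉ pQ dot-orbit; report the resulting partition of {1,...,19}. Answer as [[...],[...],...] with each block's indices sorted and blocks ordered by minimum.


C ↔ A_5 under row/col permutation; |W(A_5)| = 720.

W_13-reps of the 19 weights in Ā_13 (same 5-coord order as C):

  [1] (0, 3, 4, 5, 0);  [2] (1, 3, 2, 0, 1);  [3] (0, 3, 4, 5, 0);  [4] (2, 0, 8, 1, 2);  [5] (0, 3, 4, 5, 0);  [6] (1, 3, 2, 0, 1);  [7] (2, 0, 8, 1, 2);  [8] (0, 3, 4, 5, 0);  [9] (3, 1, 3, 2, 3);  [10] (4, 0, 1, 0, 4);  [11] (2, 0, 8, 1, 2);  [12] (2, 0, 8, 1, 2);  [13] (2, 1, 3, 2, 1);  [14] (4, 0, 1, 0, 4);  [15] (2, 1, 3, 2, 1);  [16] (4, 0, 1, 0, 4);  [17] (1, 3, 2, 0, 1);  [18] (2, 0, 8, 1, 2);  [19] (2, 1, 3, 2, 1)

These 19 weights hit 6 W_13-dot-orbits; sizes (4, 3, 5, 1, 3, 3):

[[1, 3, 5, 8], [2, 6, 17], [4, 7, 11, 12, 18], [9], [10, 14, 16], [13, 15, 19]]


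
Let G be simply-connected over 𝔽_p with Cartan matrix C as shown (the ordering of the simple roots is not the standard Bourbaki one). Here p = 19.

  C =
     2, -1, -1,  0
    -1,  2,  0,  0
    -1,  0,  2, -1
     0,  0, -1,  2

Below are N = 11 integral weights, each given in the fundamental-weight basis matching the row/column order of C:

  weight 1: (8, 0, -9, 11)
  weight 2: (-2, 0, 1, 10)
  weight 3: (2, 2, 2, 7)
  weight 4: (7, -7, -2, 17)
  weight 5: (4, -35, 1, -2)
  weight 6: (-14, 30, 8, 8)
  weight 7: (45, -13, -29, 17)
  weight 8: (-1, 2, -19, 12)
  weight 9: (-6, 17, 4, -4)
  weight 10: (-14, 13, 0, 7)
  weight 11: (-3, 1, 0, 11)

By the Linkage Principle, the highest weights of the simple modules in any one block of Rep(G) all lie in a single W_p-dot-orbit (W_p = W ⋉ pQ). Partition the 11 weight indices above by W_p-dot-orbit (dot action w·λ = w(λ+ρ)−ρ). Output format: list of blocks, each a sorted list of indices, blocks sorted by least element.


Type A_4, rank 4, |W|=120; reorder rows/cols to standard.

Folding the 11 weights λ_j+ρ into Ā_19 (reps in the given 4-coord order):

  1: (1, 1, 8, 4);  2: (1, 0, 1, 11);  3: (3, 3, 3, 8);  4: (1, 0, 1, 11);  5: (1, 1, 8, 4);  6: (1, 1, 8, 4);  7: (1, 1, 8, 4);  8: (2, 13, 3, 0);  9: (2, 13, 3, 0);  10: (1, 1, 8, 4);  11: (1, 0, 1, 11)

4 distinct reps among the 11 weights ⇒ 4 W_19-linkage classes:

[[1, 5, 6, 7, 10], [2, 4, 11], [3], [8, 9]]


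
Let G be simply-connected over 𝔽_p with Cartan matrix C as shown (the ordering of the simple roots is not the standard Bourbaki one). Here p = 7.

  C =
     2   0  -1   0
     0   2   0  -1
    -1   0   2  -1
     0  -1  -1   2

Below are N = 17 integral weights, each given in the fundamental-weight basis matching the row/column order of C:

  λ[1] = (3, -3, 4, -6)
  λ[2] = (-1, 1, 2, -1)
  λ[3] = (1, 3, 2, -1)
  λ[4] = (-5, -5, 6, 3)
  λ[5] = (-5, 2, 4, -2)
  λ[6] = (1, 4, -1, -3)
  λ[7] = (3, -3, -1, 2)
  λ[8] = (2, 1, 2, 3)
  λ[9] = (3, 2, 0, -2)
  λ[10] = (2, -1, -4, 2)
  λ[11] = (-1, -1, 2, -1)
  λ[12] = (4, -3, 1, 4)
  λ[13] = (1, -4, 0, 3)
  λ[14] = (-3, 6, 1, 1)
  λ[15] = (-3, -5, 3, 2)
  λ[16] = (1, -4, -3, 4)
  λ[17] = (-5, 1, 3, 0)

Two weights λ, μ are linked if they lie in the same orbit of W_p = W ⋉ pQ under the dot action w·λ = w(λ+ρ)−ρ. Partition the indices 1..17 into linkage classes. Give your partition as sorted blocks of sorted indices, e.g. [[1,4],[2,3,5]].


Root system A_4: the 4×4 matrix C matches after relabeling.

Folding the 17 weights λ_j+ρ into Ā_7 (reps in the given 4-coord order):

  λ_1+ρ ↦ (0, 3, 2, 0);  λ_2+ρ ↦ (0, 2, 3, 0);  λ_3+ρ ↦ (0, 2, 3, 0);  λ_4+ρ ↦ (0, 0, 3, 0);  λ_5+ρ ↦ (4, 2, 0, 1);  λ_6+ρ ↦ (0, 3, 2, 0);  λ_7+ρ ↦ (4, 2, 0, 1);  λ_8+ρ ↦ (2, 3, 1, 1);  λ_9+ρ ↦ (4, 2, 0, 1);  λ_10+ρ ↦ (0, 0, 3, 0);  λ_11+ρ ↦ (0, 0, 3, 0);  λ_12+ρ ↦ (0, 3, 2, 0);  λ_13+ρ ↦ (2, 3, 1, 1);  λ_14+ρ ↦ (0, 3, 2, 0);  λ_15+ρ ↦ (2, 3, 1, 1);  λ_16+ρ ↦ (0, 3, 2, 0);  λ_17+ρ ↦ (4, 2, 0, 1)

These 17 weights hit 5 W_7-dot-orbits; sizes (5, 2, 3, 4, 3):

[[1, 6, 12, 14, 16], [2, 3], [4, 10, 11], [5, 7, 9, 17], [8, 13, 15]]


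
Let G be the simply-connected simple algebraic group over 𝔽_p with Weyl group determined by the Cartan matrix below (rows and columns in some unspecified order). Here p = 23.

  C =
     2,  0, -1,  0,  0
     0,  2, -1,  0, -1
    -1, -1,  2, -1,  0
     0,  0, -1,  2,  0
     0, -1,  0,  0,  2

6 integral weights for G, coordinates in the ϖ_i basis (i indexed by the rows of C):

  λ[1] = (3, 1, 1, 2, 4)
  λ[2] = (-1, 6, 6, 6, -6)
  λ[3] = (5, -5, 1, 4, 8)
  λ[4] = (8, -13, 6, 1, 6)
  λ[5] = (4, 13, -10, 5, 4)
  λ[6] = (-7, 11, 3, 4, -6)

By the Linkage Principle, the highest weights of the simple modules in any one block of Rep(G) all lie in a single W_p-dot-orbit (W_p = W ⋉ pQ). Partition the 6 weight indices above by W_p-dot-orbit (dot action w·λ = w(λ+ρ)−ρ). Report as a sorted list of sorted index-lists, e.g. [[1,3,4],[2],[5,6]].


Cartan matrix: type D_5 (|W|=1920); un-permuting the 5 rows.

Folding the 6 weights λ_j+ρ into Ā_23 (reps in the given 5-coord order):

  λ_1+ρ ↦ (4, 2, 2, 3, 5);  λ_2+ρ ↦ (0, 5, 2, 7, 0);  λ_3+ρ ↦ (4, 2, 2, 3, 5);  λ_4+ρ ↦ (4, 2, 2, 3, 5);  λ_5+ρ ↦ (4, 2, 2, 3, 5);  λ_6+ρ ↦ (4, 2, 2, 3, 5)

Partition of {1..6} into 2 W_23-dot-orbits:

[[1, 3, 4, 5, 6], [2]]


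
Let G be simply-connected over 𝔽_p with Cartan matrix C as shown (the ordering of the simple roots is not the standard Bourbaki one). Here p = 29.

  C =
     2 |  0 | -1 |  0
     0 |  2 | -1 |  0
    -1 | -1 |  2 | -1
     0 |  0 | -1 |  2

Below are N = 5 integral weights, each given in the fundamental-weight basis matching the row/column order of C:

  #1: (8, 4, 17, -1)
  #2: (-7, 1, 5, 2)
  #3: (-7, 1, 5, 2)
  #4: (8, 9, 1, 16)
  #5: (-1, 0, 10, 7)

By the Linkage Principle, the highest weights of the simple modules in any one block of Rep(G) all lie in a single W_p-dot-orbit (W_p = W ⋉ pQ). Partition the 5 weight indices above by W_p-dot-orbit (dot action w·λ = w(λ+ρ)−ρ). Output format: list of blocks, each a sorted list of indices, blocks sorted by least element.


Cartan matrix: type D_4 (|W|=192); un-permuting the 4 rows.

W_29-reps of the 5 weights in Ā_29 (same 4-coord order as C):

    [1] (6, 2, 0, 3)
    [2] (6, 2, 0, 3)
    [3] (6, 2, 0, 3)
    [4] (0, 1, 9, 8)
    [5] (0, 1, 9, 8)

Grouping the 5 weights by Ā_29-representative: 2 linkage classes.

[[1, 2, 3], [4, 5]]


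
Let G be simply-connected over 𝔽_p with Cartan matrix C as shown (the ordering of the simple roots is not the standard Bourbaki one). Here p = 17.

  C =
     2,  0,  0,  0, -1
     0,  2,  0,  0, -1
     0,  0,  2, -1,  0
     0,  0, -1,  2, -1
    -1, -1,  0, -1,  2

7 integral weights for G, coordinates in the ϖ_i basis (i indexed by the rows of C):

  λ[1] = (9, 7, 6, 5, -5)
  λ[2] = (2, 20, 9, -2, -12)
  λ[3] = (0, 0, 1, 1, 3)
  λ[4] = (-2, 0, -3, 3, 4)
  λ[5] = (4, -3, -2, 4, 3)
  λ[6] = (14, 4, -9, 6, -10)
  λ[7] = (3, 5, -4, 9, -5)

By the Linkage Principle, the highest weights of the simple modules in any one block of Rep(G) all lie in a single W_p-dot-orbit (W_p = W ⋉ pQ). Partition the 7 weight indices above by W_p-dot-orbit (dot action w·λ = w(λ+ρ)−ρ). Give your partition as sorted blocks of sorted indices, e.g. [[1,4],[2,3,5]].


C ↔ D_5 under row/col permutation; |W(D_5)| = 1920.

λ_j+ρ reflected into Ā_17 (⟨·,θ^∨⟩≤17); 5-tuples as given:

    1: (0, 2, 3, 1, 4)
    2: (1, 1, 2, 2, 4)
    3: (1, 1, 2, 2, 4)
    4: (1, 1, 2, 2, 4)
    5: (5, 2, 1, 1, 2)
    6: (1, 1, 2, 2, 4)
    7: (0, 2, 3, 1, 4)

3 distinct reps among the 7 weights ⇒ 3 W_17-linkage classes:

[[1, 7], [2, 3, 4, 6], [5]]


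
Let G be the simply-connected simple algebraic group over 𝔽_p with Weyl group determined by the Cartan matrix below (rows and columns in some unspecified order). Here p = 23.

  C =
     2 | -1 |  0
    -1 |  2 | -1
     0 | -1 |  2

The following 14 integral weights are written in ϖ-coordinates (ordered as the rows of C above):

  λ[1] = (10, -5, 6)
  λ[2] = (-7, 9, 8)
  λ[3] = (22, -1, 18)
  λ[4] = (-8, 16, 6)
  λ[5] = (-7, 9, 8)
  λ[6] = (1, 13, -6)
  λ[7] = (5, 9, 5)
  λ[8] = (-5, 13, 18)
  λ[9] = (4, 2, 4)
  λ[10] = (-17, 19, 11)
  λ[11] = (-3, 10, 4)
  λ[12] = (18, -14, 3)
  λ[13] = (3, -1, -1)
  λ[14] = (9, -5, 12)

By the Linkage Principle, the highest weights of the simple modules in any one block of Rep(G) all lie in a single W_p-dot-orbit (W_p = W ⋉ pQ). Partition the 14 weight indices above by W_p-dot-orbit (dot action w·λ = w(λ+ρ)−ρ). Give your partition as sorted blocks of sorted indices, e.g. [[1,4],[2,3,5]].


Cartan matrix: type A_3 (|W|=24); un-permuting the 3 rows.

λ_j+ρ reflected into Ā_23 (⟨·,θ^∨⟩≤23); 3-tuples as given:

  λ_1 → (7, 4, 3);  λ_2 → (6, 4, 9);  λ_3 → (4, 0, 0);  λ_4 → (6, 10, 6);  λ_5 → (6, 4, 9);  λ_6 → (2, 9, 5);  λ_7 → (6, 10, 6);  λ_8 → (6, 4, 9);  λ_9 → (5, 3, 5);  λ_10 → (7, 4, 3);  λ_11 → (2, 9, 5);  λ_12 → (6, 4, 9);  λ_13 → (4, 0, 0);  λ_14 → (6, 4, 9)

Grouping the 14 weights by Ā_23-representative: 6 linkage classes.

[[1, 10], [2, 5, 8, 12, 14], [3, 13], [4, 7], [6, 11], [9]]


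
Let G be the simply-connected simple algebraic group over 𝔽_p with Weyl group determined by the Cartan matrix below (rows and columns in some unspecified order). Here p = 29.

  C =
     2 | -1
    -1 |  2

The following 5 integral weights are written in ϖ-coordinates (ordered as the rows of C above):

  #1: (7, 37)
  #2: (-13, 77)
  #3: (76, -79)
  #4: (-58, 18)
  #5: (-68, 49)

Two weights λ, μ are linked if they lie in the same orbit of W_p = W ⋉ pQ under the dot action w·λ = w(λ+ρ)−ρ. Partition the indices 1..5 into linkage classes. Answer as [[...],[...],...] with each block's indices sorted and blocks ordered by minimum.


Type A_2, rank 2, |W|=6; reorder rows/cols to standard.

Ā_29 reps of the 5 weights (A_2, coords as presented):

  λ_1+ρ ↦ (9, 12)
  λ_2+ρ ↦ (9, 12)
  λ_3+ρ ↦ (9, 1)
  λ_4+ρ ↦ (9, 1)
  λ_5+ρ ↦ (9, 12)

Linkage partition of the 5 weights (2 classes, p=29):

[[1, 2, 5], [3, 4]]


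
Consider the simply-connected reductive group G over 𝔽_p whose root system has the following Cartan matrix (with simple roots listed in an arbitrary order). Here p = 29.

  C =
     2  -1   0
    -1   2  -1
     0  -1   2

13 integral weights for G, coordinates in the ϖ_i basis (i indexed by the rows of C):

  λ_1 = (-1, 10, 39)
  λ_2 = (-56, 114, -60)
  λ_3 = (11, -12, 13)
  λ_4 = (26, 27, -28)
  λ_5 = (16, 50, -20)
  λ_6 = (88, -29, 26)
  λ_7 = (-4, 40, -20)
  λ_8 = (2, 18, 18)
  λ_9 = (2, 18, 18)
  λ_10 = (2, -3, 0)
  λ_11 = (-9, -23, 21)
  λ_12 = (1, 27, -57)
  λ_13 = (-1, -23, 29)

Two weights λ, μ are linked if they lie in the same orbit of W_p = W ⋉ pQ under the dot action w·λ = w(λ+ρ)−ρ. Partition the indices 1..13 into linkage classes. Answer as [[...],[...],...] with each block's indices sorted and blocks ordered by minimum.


Cartan matrix: type A_3 (|W|=24); un-permuting the 3 rows.

λ_j+ρ reflected into Ā_29 (⟨·,θ^∨⟩≤29); 3-tuples as given:

  1: (11, 11, 7) · 2: (1, 1, 1) · 3: (1, 11, 3) · 4: (1, 1, 1) · 5: (9, 10, 7) · 6: (1, 1, 1) · 7: (9, 10, 7) · 8: (9, 10, 7) · 9: (9, 10, 7) · 10: (1, 1, 1) · 11: (21, 0, 7) · 12: (1, 1, 1) · 13: (21, 0, 7)

The 13 indices split into 5 linkage classes (same alcove rep ⇔ same W_29-dot-orbit):

[[1], [2, 4, 6, 10, 12], [3], [5, 7, 8, 9], [11, 13]]


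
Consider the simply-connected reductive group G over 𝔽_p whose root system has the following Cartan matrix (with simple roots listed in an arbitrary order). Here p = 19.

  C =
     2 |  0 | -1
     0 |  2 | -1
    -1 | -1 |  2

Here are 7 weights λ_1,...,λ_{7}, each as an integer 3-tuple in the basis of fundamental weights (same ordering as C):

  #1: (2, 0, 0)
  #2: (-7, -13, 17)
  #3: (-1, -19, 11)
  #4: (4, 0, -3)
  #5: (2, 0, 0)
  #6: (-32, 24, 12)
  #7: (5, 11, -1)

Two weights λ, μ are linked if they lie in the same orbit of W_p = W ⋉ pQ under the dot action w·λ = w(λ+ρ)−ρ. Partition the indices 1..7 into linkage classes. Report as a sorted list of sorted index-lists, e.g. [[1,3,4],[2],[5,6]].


C ↔ A_3 under row/col permutation; |W(A_3)| = 24.

Ā_19 reps of the 7 weights (A_3, coords as presented):

  λ_1+ρ ↦ (3, 1, 1);  λ_2+ρ ↦ (6, 12, 0);  λ_3+ρ ↦ (6, 12, 0);  λ_4+ρ ↦ (3, 1, 1);  λ_5+ρ ↦ (3, 1, 1);  λ_6+ρ ↦ (6, 12, 0);  λ_7+ρ ↦ (6, 12, 0)

The 7 indices split into 2 linkage classes (same alcove rep ⇔ same W_19-dot-orbit):

[[1, 4, 5], [2, 3, 6, 7]]


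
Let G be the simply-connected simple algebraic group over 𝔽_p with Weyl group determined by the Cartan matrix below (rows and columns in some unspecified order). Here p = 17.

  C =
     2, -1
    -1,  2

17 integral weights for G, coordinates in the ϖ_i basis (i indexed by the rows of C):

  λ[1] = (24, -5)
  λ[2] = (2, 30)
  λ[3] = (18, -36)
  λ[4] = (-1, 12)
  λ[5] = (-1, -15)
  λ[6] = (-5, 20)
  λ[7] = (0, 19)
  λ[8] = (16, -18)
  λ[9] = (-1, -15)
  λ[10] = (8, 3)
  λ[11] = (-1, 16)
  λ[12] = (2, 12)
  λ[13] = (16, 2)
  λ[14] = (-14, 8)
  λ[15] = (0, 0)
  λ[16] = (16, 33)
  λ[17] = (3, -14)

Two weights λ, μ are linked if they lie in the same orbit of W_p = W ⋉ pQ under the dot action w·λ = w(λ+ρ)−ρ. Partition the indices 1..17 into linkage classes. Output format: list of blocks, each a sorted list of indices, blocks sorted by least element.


A_2 Cartan matrix, 2 simple roots permuted; ρ=(1,1).

Ā_17 reps of the 17 weights (A_2, coords as presented):

  λ_1 → (9, 4) · λ_2 → (14, 0) · λ_3 → (1, 1) · λ_4 → (0, 13) · λ_5 → (14, 0) · λ_6 → (0, 13) · λ_7 → (3, 13) · λ_8 → (0, 17) · λ_9 → (14, 0) · λ_10 → (9, 4) · λ_11 → (0, 17) · λ_12 → (3, 13) · λ_13 → (14, 0) · λ_14 → (9, 4) · λ_15 → (1, 1) · λ_16 → (0, 17) · λ_17 → (9, 4)

These 17 weights hit 6 W_17-dot-orbits; sizes (4, 4, 2, 2, 2, 3):

[[1, 10, 14, 17], [2, 5, 9, 13], [3, 15], [4, 6], [7, 12], [8, 11, 16]]


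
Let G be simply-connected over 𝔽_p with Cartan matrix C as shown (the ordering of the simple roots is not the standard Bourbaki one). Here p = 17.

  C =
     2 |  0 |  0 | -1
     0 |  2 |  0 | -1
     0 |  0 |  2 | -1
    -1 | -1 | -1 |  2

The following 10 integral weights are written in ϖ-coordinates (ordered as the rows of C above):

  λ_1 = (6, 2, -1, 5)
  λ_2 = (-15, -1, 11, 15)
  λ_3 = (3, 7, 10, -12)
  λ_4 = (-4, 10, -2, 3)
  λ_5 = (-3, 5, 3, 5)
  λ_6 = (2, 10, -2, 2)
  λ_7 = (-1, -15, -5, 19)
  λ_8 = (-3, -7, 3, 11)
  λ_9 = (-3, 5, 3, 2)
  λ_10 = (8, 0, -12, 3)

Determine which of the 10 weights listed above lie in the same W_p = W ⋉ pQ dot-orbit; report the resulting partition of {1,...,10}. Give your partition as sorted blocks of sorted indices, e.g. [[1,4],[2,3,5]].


Type D_4, rank 4, |W|=192; reorder rows/cols to standard.

Folding the 10 weights λ_j+ρ into Ā_17 (reps in the given 4-coord order):

  λ_1+ρ ↦ (7, 3, 0, 1) · λ_2+ρ ↦ (3, 11, 1, 0) · λ_3+ρ ↦ (7, 3, 0, 1) · λ_4+ρ ↦ (3, 11, 1, 0) · λ_5+ρ ↦ (2, 6, 4, 1) · λ_6+ρ ↦ (3, 11, 1, 0) · λ_7+ρ ↦ (3, 11, 1, 0) · λ_8+ρ ↦ (2, 6, 4, 1) · λ_9+ρ ↦ (2, 6, 4, 1) · λ_10+ρ ↦ (2, 6, 4, 1)

3 distinct reps among the 10 weights ⇒ 3 W_17-linkage classes:

[[1, 3], [2, 4, 6, 7], [5, 8, 9, 10]]


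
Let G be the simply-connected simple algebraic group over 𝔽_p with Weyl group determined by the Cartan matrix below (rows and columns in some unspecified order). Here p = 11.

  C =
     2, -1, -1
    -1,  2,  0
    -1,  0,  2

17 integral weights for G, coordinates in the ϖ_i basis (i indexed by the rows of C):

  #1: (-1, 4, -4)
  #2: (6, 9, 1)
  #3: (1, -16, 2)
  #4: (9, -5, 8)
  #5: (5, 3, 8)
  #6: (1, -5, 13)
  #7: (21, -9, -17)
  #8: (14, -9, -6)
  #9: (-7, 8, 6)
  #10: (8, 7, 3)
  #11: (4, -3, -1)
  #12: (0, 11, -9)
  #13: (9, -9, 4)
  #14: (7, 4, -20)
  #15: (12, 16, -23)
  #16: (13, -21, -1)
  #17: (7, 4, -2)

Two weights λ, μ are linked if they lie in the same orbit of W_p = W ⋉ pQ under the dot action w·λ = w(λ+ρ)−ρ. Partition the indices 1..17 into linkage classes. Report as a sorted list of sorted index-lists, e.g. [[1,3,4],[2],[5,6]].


C ↔ A_3 under row/col permutation; |W(A_3)| = 24.

W_11-reps of the 17 weights in Ā_11 (same 3-coord order as C):

  λ_1 → (3, 2, 0);  λ_2 → (1, 2, 6);  λ_3 → (1, 2, 6);  λ_4 → (2, 4, 1);  λ_5 → (2, 4, 1);  λ_6 → (1, 2, 6);  λ_7 → (3, 2, 0);  λ_8 → (2, 4, 1);  λ_9 → (6, 3, 1);  λ_10 → (1, 2, 6);  λ_11 → (3, 2, 0);  λ_12 → (6, 3, 1);  λ_13 → (2, 4, 1);  λ_14 → (3, 2, 0);  λ_15 → (6, 3, 2);  λ_16 → (3, 2, 0);  λ_17 → (6, 3, 1)

Linkage partition of the 17 weights (5 classes, p=11):

[[1, 7, 11, 14, 16], [2, 3, 6, 10], [4, 5, 8, 13], [9, 12, 17], [15]]


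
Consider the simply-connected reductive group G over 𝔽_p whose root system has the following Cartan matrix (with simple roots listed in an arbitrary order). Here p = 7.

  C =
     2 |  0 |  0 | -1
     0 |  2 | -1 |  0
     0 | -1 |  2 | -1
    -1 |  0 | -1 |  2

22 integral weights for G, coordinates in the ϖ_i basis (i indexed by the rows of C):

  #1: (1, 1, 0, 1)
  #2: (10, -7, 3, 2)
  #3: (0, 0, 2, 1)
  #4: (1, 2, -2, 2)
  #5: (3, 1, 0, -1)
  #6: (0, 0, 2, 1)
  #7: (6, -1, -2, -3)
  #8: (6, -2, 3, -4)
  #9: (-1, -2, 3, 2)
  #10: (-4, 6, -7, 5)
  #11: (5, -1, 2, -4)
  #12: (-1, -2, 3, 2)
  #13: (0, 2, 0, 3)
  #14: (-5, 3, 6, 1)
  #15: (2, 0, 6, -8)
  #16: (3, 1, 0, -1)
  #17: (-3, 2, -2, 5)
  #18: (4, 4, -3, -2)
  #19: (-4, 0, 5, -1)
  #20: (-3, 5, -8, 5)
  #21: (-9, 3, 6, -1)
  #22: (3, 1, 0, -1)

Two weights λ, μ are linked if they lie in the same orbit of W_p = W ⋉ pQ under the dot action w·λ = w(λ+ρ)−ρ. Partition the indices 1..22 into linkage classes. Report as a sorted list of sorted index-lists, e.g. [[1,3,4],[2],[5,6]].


A_4 Cartan matrix, 4 simple roots permuted; ρ=(1,1,1,1).

Alcove-folded reps (p=7, 22 weights, presented ϖ-order):

  λ_1 → (2, 2, 1, 2)
  λ_2 → (4, 2, 1, 0)
  λ_3 → (1, 1, 3, 2)
  λ_4 → (2, 2, 1, 2)
  λ_5 → (4, 2, 1, 0)
  λ_6 → (1, 1, 3, 2)
  λ_7 → (4, 2, 1, 0)
  λ_8 → (3, 0, 0, 3)
  λ_9 → (0, 1, 3, 3)
  λ_10 → (0, 1, 3, 3)
  λ_11 → (3, 0, 0, 3)
  λ_12 → (0, 1, 3, 3)
  λ_13 → (1, 1, 1, 3)
  λ_14 → (2, 2, 1, 2)
  λ_15 → (3, 0, 0, 3)
  λ_16 → (4, 2, 1, 0)
  λ_17 → (1, 1, 1, 3)
  λ_18 → (2, 2, 1, 2)
  λ_19 → (0, 1, 3, 3)
  λ_20 → (1, 1, 3, 2)
  λ_21 → (3, 0, 0, 3)
  λ_22 → (4, 2, 1, 0)

Partition of {1..22} into 6 W_7-dot-orbits:

[[1, 4, 14, 18], [2, 5, 7, 16, 22], [3, 6, 20], [8, 11, 15, 21], [9, 10, 12, 19], [13, 17]]


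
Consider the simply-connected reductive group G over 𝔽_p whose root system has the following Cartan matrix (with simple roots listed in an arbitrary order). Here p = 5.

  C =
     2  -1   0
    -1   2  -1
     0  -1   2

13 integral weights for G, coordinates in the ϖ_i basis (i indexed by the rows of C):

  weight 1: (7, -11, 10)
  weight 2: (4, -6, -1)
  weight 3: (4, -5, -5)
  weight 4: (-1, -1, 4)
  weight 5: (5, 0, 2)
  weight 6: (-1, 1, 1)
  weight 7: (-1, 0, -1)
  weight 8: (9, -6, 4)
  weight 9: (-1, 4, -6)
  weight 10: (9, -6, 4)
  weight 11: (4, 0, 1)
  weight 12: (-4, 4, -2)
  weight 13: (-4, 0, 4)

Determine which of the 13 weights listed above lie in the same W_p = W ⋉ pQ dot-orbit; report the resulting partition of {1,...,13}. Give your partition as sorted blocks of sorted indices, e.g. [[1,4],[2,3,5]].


Root system A_3: the 3×3 matrix C matches after relabeling.

Alcove-folded reps (p=5, 13 weights, presented ϖ-order):

  [1] (0, 1, 1);  [2] (0, 0, 5);  [3] (0, 1, 1);  [4] (0, 0, 5);  [5] (0, 1, 1);  [6] (0, 2, 2);  [7] (0, 1, 0);  [8] (0, 0, 5);  [9] (0, 0, 5);  [10] (0, 0, 5);  [11] (2, 0, 1);  [12] (3, 1, 1);  [13] (0, 2, 2)

Linkage partition of the 13 weights (6 classes, p=5):

[[1, 3, 5], [2, 4, 8, 9, 10], [6, 13], [7], [11], [12]]


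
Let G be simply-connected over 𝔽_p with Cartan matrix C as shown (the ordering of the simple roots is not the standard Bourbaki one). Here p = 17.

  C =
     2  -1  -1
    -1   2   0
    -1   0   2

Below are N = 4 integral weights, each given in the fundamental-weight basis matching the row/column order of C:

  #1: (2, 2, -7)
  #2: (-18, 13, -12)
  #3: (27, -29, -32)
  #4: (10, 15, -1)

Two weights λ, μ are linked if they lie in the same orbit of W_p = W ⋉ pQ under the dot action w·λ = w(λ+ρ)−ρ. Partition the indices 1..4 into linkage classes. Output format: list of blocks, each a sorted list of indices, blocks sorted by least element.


Root system A_3: the 3×3 matrix C matches after relabeling.

Alcove-folded reps (p=17, 4 weights, presented ϖ-order):

    1: (3, 0, 3)
    2: (3, 0, 3)
    3: (3, 0, 3)
    4: (1, 6, 10)

Partition of {1..4} into 2 W_17-dot-orbits:

[[1, 2, 3], [4]]


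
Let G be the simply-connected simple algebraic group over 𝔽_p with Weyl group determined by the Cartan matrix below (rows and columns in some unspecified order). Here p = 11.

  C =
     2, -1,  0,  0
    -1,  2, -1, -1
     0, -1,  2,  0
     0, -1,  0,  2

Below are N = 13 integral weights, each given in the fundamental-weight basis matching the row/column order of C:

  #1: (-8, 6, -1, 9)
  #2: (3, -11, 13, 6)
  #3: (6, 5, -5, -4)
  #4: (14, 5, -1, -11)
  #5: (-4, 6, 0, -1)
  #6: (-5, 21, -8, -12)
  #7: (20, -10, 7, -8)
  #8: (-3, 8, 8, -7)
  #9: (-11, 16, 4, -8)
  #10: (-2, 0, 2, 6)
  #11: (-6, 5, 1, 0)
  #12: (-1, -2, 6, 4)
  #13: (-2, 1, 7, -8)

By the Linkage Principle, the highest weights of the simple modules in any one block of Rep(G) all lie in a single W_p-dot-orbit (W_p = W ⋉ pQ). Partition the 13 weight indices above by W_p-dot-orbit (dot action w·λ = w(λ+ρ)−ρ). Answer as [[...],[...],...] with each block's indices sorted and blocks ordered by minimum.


Root system D_4: the 4×4 matrix C matches after relabeling.

Folding the 13 weights λ_j+ρ into Ā_11 (reps in the given 4-coord order):

  λ_1+ρ ↦ (1, 0, 6, 4) · λ_2+ρ ↦ (3, 3, 1, 0) · λ_3+ρ ↦ (5, 1, 2, 1) · λ_4+ρ ↦ (1, 0, 6, 4) · λ_5+ρ ↦ (3, 3, 1, 0) · λ_6+ρ ↦ (7, 0, 4, 0) · λ_7+ρ ↦ (5, 1, 2, 1) · λ_8+ρ ↦ (5, 1, 2, 1) · λ_9+ρ ↦ (1, 0, 6, 4) · λ_10+ρ ↦ (1, 0, 3, 7) · λ_11+ρ ↦ (5, 1, 2, 1) · λ_12+ρ ↦ (1, 0, 6, 4) · λ_13+ρ ↦ (5, 1, 2, 1)

These 13 weights hit 5 W_11-dot-orbits; sizes (4, 2, 5, 1, 1):

[[1, 4, 9, 12], [2, 5], [3, 7, 8, 11, 13], [6], [10]]
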